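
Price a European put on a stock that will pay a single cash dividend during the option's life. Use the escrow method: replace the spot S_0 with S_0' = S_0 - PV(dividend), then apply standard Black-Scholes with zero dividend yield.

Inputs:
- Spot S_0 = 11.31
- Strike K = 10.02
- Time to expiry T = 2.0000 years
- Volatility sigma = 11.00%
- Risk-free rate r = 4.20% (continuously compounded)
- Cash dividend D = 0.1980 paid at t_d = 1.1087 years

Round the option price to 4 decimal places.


Answer: Price = 0.0863

Derivation:
PV(D) = D * exp(-r * t_d) = 0.1980 * 0.95450213 = 0.18899142
S_0' = S_0 - PV(D) = 11.3100 - 0.18899142 = 11.12100858
d1 = (ln(S_0'/K) + (r + sigma^2/2)*T) / (sigma*sqrt(T)) = 1.28791715
d2 = d1 - sigma*sqrt(T) = 1.13235365
exp(-rT) = 0.91943126
N(-d1) = 0.09888740; N(-d2) = 0.12874289
P = K * exp(-rT) * N(-d2) - S_0' * N(-d1) = 10.0200 * 0.91943126 * 0.12874289 - 11.12100858 * 0.09888740 = 0.0863


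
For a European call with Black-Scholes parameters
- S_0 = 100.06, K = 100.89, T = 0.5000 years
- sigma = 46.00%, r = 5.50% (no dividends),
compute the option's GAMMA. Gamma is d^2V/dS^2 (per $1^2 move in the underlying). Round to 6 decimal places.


Answer: Gamma = 0.011960

Derivation:
d1 = 0.2217830939; d2 = -0.1034860254
phi(d1) = 0.3892504144; exp(-qT) = 1.0000000000; exp(-rT) = 0.9728746826
Gamma = exp(-qT) * phi(d1) / (S * sigma * sqrt(T)) = 1.0000000000 * 0.3892504144 / (100.0600 * 0.4600 * 0.7071067812) = 0.011960


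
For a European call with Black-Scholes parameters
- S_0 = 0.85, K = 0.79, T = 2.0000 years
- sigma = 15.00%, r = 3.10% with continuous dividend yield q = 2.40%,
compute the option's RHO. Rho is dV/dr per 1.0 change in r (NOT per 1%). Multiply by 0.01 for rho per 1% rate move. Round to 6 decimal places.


d1 = 0.5171468060; d2 = 0.3050147717
phi(d1) = 0.3490085206; exp(-qT) = 0.9531337871; exp(-rT) = 0.9398828868
N(d2) = 0.6198225490
Rho = K*T*exp(-rT)*N(d2) = 0.7900 * 2.0000 * 0.9398828868 * 0.6198225490 = 0.920446

Answer: Rho = 0.920446


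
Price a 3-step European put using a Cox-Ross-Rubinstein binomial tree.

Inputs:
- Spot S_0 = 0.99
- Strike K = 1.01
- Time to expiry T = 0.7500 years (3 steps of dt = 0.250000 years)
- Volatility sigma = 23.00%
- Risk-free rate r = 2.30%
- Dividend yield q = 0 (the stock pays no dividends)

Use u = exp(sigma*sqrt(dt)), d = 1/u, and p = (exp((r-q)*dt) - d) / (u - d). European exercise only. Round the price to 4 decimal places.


dt = T/N = 0.250000
u = exp(sigma*sqrt(dt)) = 1.121873; d = 1/u = 0.891366
p = (exp((r-q)*dt) - d) / (u - d) = 0.496298
Discount per step: exp(-r*dt) = 0.994266
Stock lattice S(k, i) with i counting down-moves:
  k=0: S(0,0) = 0.9900
  k=1: S(1,0) = 1.1107; S(1,1) = 0.8825
  k=2: S(2,0) = 1.2460; S(2,1) = 0.9900; S(2,2) = 0.7866
  k=3: S(3,0) = 1.3979; S(3,1) = 1.1107; S(3,2) = 0.8825; S(3,3) = 0.7011
Terminal payoffs V(N, i) = max(K - S_T, 0):
  V(3,0) = 0.000000; V(3,1) = 0.000000; V(3,2) = 0.127548; V(3,3) = 0.308862
Backward induction: V(k, i) = exp(-r*dt) * [p * V(k+1, i) + (1-p) * V(k+1, i+1)].
  V(2,0) = exp(-r*dt) * [p*0.000000 + (1-p)*0.000000] = 0.000000
  V(2,1) = exp(-r*dt) * [p*0.000000 + (1-p)*0.127548] = 0.063878
  V(2,2) = exp(-r*dt) * [p*0.127548 + (1-p)*0.308862] = 0.217621
  V(1,0) = exp(-r*dt) * [p*0.000000 + (1-p)*0.063878] = 0.031991
  V(1,1) = exp(-r*dt) * [p*0.063878 + (1-p)*0.217621] = 0.140508
  V(0,0) = exp(-r*dt) * [p*0.031991 + (1-p)*0.140508] = 0.086154

Answer: Price = V(0,0) = 0.0862


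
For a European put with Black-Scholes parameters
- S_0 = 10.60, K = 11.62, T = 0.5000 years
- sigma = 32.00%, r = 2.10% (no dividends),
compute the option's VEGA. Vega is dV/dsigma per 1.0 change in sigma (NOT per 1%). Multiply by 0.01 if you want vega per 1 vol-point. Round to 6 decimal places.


d1 = -0.2464874816; d2 = -0.4727616516
phi(d1) = 0.3870054232; exp(-qT) = 1.0000000000; exp(-rT) = 0.9895549326
Vega = S * exp(-qT) * phi(d1) * sqrt(T) = 10.6000 * 1.0000000000 * 0.3870054232 * 0.7071067812 = 2.900734

Answer: Vega = 2.900734


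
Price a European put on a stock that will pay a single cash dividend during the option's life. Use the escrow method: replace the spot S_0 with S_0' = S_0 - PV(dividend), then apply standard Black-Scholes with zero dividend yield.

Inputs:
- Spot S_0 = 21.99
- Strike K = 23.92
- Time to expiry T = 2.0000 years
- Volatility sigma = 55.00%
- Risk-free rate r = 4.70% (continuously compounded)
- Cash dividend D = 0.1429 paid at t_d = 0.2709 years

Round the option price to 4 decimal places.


PV(D) = D * exp(-r * t_d) = 0.1429 * 0.98734841 = 0.14109209
S_0' = S_0 - PV(D) = 21.9900 - 0.14109209 = 21.84890791
d1 = (ln(S_0'/K) + (r + sigma^2/2)*T) / (sigma*sqrt(T)) = 0.39332623
d2 = d1 - sigma*sqrt(T) = -0.38449123
exp(-rT) = 0.91028276
N(-d1) = 0.34703927; N(-d2) = 0.64969280
P = K * exp(-rT) * N(-d2) - S_0' * N(-d1) = 23.9200 * 0.91028276 * 0.64969280 - 21.84890791 * 0.34703927 = 6.5640

Answer: Price = 6.5640


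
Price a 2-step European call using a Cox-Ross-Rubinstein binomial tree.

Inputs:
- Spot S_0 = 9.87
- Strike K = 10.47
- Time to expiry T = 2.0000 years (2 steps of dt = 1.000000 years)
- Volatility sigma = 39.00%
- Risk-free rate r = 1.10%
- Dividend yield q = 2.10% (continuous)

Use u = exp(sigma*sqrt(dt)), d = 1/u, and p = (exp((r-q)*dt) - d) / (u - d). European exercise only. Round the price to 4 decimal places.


Answer: Price = V(0,0) = 1.6566

Derivation:
dt = T/N = 1.000000
u = exp(sigma*sqrt(dt)) = 1.476981; d = 1/u = 0.677057
p = (exp((r-q)*dt) - d) / (u - d) = 0.391278
Discount per step: exp(-r*dt) = 0.989060
Stock lattice S(k, i) with i counting down-moves:
  k=0: S(0,0) = 9.8700
  k=1: S(1,0) = 14.5778; S(1,1) = 6.6826
  k=2: S(2,0) = 21.5311; S(2,1) = 9.8700; S(2,2) = 4.5245
Terminal payoffs V(N, i) = max(S_T - K, 0):
  V(2,0) = 11.061131; V(2,1) = 0.000000; V(2,2) = 0.000000
Backward induction: V(k, i) = exp(-r*dt) * [p * V(k+1, i) + (1-p) * V(k+1, i+1)].
  V(1,0) = exp(-r*dt) * [p*11.061131 + (1-p)*0.000000] = 4.280635
  V(1,1) = exp(-r*dt) * [p*0.000000 + (1-p)*0.000000] = 0.000000
  V(0,0) = exp(-r*dt) * [p*4.280635 + (1-p)*0.000000] = 1.656597


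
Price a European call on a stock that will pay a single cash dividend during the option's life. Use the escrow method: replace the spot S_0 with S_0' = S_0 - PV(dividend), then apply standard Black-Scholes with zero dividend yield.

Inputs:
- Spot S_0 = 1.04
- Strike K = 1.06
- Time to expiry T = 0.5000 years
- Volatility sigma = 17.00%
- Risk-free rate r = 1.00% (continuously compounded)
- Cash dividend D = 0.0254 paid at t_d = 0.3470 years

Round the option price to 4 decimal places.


PV(D) = D * exp(-r * t_d) = 0.0254 * 0.99653601 = 0.02531201
S_0' = S_0 - PV(D) = 1.0400 - 0.02531201 = 1.01468799
d1 = (ln(S_0'/K) + (r + sigma^2/2)*T) / (sigma*sqrt(T)) = -0.26173555
d2 = d1 - sigma*sqrt(T) = -0.38194370
exp(-rT) = 0.99501248
N(d1) = 0.39676267; N(d2) = 0.35125156
C = S_0' * N(d1) - K * exp(-rT) * N(d2) = 1.01468799 * 0.39676267 - 1.0600 * 0.99501248 * 0.35125156 = 0.0321

Answer: Price = 0.0321


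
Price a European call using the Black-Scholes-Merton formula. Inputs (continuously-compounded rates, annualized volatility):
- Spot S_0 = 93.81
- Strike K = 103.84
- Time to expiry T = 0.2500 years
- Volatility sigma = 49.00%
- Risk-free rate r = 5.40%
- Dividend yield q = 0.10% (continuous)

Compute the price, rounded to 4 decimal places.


d1 = (ln(S/K) + (r - q + 0.5*sigma^2) * T) / (sigma * sqrt(T)) = -0.23802977
d2 = d1 - sigma * sqrt(T) = -0.48302977
exp(-rT) = 0.98659072; exp(-qT) = 0.99975003
C = S_0 * exp(-qT) * N(d1) - K * exp(-rT) * N(d2)
N(d1) = 0.40592900; N(d2) = 0.31453730
C = 93.8100 * 0.99975003 * 0.40592900 - 103.8400 * 0.98659072 * 0.31453730 = 5.8471

Answer: Price = 5.8471


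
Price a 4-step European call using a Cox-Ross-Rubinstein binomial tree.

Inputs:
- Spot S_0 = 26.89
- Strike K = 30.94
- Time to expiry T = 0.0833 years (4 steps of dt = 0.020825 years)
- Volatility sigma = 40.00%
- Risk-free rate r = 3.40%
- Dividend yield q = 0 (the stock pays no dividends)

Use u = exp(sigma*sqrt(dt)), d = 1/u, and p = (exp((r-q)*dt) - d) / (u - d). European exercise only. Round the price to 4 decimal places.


Answer: Price = V(0,0) = 0.1710

Derivation:
dt = T/N = 0.020825
u = exp(sigma*sqrt(dt)) = 1.059422; d = 1/u = 0.943911
p = (exp((r-q)*dt) - d) / (u - d) = 0.491705
Discount per step: exp(-r*dt) = 0.999292
Stock lattice S(k, i) with i counting down-moves:
  k=0: S(0,0) = 26.8900
  k=1: S(1,0) = 28.4879; S(1,1) = 25.3818
  k=2: S(2,0) = 30.1807; S(2,1) = 26.8900; S(2,2) = 23.9581
  k=3: S(3,0) = 31.9741; S(3,1) = 28.4879; S(3,2) = 25.3818; S(3,3) = 22.6143
  k=4: S(4,0) = 33.8740; S(4,1) = 30.1807; S(4,2) = 26.8900; S(4,3) = 23.9581; S(4,4) = 21.3459
Terminal payoffs V(N, i) = max(S_T - K, 0):
  V(4,0) = 2.934021; V(4,1) = 0.000000; V(4,2) = 0.000000; V(4,3) = 0.000000; V(4,4) = 0.000000
Backward induction: V(k, i) = exp(-r*dt) * [p * V(k+1, i) + (1-p) * V(k+1, i+1)].
  V(3,0) = exp(-r*dt) * [p*2.934021 + (1-p)*0.000000] = 1.441652
  V(3,1) = exp(-r*dt) * [p*0.000000 + (1-p)*0.000000] = 0.000000
  V(3,2) = exp(-r*dt) * [p*0.000000 + (1-p)*0.000000] = 0.000000
  V(3,3) = exp(-r*dt) * [p*0.000000 + (1-p)*0.000000] = 0.000000
  V(2,0) = exp(-r*dt) * [p*1.441652 + (1-p)*0.000000] = 0.708366
  V(2,1) = exp(-r*dt) * [p*0.000000 + (1-p)*0.000000] = 0.000000
  V(2,2) = exp(-r*dt) * [p*0.000000 + (1-p)*0.000000] = 0.000000
  V(1,0) = exp(-r*dt) * [p*0.708366 + (1-p)*0.000000] = 0.348060
  V(1,1) = exp(-r*dt) * [p*0.000000 + (1-p)*0.000000] = 0.000000
  V(0,0) = exp(-r*dt) * [p*0.348060 + (1-p)*0.000000] = 0.171022


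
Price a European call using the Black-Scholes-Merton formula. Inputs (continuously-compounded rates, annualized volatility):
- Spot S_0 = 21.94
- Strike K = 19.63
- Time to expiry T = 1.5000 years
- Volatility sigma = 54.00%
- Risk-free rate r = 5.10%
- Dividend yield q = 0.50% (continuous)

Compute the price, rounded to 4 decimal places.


d1 = (ln(S/K) + (r - q + 0.5*sigma^2) * T) / (sigma * sqrt(T)) = 0.60322835
d2 = d1 - sigma * sqrt(T) = -0.05813388
exp(-rT) = 0.92635291; exp(-qT) = 0.99252805
C = S_0 * exp(-qT) * N(d1) - K * exp(-rT) * N(d2)
N(d1) = 0.72682160; N(d2) = 0.47682099
C = 21.9400 * 0.99252805 * 0.72682160 - 19.6300 * 0.92635291 * 0.47682099 = 7.1567

Answer: Price = 7.1567


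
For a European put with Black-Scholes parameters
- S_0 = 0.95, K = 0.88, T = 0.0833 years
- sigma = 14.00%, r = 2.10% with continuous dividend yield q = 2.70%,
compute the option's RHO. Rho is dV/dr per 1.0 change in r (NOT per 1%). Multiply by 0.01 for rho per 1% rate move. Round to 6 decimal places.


d1 = 1.9020885380; d2 = 1.8616821028
phi(d1) = 0.0653558100; exp(-qT) = 0.9977534273; exp(-rT) = 0.9982522291
N(-d2) = 0.0313239564
Rho = -K*T*exp(-rT)*N(-d2) = -0.8800 * 0.0833 * 0.9982522291 * 0.0313239564 = -0.002292

Answer: Rho = -0.002292


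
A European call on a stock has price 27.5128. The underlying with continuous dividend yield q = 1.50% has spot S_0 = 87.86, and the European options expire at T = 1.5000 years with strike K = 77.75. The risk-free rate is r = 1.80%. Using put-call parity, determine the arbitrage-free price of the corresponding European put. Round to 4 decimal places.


Answer: Put price = 17.2864

Derivation:
Put-call parity: C - P = S_0 * exp(-qT) - K * exp(-rT).
S_0 * exp(-qT) = 87.8600 * 0.97775124 = 85.90522370
K * exp(-rT) = 77.7500 * 0.97336124 = 75.67883653
P = C - S*exp(-qT) + K*exp(-rT)
P = 27.5128 - 85.90522370 + 75.67883653 = 17.2864


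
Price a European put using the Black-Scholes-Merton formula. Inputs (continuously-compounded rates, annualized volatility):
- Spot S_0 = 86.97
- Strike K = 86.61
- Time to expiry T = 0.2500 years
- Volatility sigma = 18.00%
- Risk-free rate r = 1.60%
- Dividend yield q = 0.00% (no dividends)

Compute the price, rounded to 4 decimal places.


d1 = (ln(S/K) + (r - q + 0.5*sigma^2) * T) / (sigma * sqrt(T)) = 0.13553277
d2 = d1 - sigma * sqrt(T) = 0.04553277
exp(-rT) = 0.99600799; exp(-qT) = 1.00000000
P = K * exp(-rT) * N(-d2) - S_0 * exp(-qT) * N(-d1)
N(-d1) = 0.44609533; N(-d2) = 0.48184133
P = 86.6100 * 0.99600799 * 0.48184133 - 86.9700 * 1.00000000 * 0.44609533 = 2.7688

Answer: Price = 2.7688


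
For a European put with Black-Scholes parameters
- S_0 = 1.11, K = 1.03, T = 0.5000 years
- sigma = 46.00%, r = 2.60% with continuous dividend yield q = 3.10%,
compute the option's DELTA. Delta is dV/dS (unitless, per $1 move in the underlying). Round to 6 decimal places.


Answer: Delta = -0.344764

Derivation:
d1 = 0.3849157686; d2 = 0.0596466493
phi(d1) = 0.3704567380; exp(-qT) = 0.9846195068; exp(-rT) = 0.9870841350
N(-d1) = 0.3501499113
Delta = -exp(-qT) * N(-d1) = -0.9846195068 * 0.3501499113 = -0.344764


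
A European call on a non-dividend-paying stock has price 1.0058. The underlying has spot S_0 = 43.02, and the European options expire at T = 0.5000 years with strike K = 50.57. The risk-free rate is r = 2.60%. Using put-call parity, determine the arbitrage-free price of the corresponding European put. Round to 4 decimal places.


Put-call parity: C - P = S_0 * exp(-qT) - K * exp(-rT).
S_0 * exp(-qT) = 43.0200 * 1.00000000 = 43.02000000
K * exp(-rT) = 50.5700 * 0.98708414 = 49.91684471
P = C - S*exp(-qT) + K*exp(-rT)
P = 1.0058 - 43.02000000 + 49.91684471 = 7.9026

Answer: Put price = 7.9026


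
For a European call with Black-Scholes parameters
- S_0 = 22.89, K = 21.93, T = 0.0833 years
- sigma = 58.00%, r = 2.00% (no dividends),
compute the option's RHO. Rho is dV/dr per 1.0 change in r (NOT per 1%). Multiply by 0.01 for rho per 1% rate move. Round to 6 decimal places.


Answer: Rho = 1.043694

Derivation:
d1 = 0.3495955784; d2 = 0.1821974900
phi(d1) = 0.3752934343; exp(-qT) = 1.0000000000; exp(-rT) = 0.9983353870
N(d2) = 0.5722861286
Rho = K*T*exp(-rT)*N(d2) = 21.9300 * 0.0833 * 0.9983353870 * 0.5722861286 = 1.043694


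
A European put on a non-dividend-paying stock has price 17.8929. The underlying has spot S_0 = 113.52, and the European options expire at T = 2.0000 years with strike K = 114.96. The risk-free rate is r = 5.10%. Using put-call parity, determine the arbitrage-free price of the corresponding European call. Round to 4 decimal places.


Put-call parity: C - P = S_0 * exp(-qT) - K * exp(-rT).
S_0 * exp(-qT) = 113.5200 * 1.00000000 = 113.52000000
K * exp(-rT) = 114.9600 * 0.90302955 = 103.81227726
C = P + S*exp(-qT) - K*exp(-rT)
C = 17.8929 + 113.52000000 - 103.81227726 = 27.6006

Answer: Call price = 27.6006


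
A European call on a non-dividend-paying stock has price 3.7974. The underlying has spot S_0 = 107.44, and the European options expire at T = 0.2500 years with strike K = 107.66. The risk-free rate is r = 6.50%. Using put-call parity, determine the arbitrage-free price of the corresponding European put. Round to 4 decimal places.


Answer: Put price = 2.2821

Derivation:
Put-call parity: C - P = S_0 * exp(-qT) - K * exp(-rT).
S_0 * exp(-qT) = 107.4400 * 1.00000000 = 107.44000000
K * exp(-rT) = 107.6600 * 0.98388132 = 105.92466280
P = C - S*exp(-qT) + K*exp(-rT)
P = 3.7974 - 107.44000000 + 105.92466280 = 2.2821


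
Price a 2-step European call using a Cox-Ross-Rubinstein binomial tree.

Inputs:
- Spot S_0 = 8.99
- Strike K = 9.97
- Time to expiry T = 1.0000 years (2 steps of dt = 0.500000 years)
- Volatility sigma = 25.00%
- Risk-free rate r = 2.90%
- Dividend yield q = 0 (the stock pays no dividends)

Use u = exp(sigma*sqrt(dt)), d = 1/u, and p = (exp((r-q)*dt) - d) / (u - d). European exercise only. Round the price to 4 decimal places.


dt = T/N = 0.500000
u = exp(sigma*sqrt(dt)) = 1.193365; d = 1/u = 0.837967
p = (exp((r-q)*dt) - d) / (u - d) = 0.497017
Discount per step: exp(-r*dt) = 0.985605
Stock lattice S(k, i) with i counting down-moves:
  k=0: S(0,0) = 8.9900
  k=1: S(1,0) = 10.7283; S(1,1) = 7.5333
  k=2: S(2,0) = 12.8028; S(2,1) = 8.9900; S(2,2) = 6.3127
Terminal payoffs V(N, i) = max(S_T - K, 0):
  V(2,0) = 2.832830; V(2,1) = 0.000000; V(2,2) = 0.000000
Backward induction: V(k, i) = exp(-r*dt) * [p * V(k+1, i) + (1-p) * V(k+1, i+1)].
  V(1,0) = exp(-r*dt) * [p*2.832830 + (1-p)*0.000000] = 1.387697
  V(1,1) = exp(-r*dt) * [p*0.000000 + (1-p)*0.000000] = 0.000000
  V(0,0) = exp(-r*dt) * [p*1.387697 + (1-p)*0.000000] = 0.679781

Answer: Price = V(0,0) = 0.6798


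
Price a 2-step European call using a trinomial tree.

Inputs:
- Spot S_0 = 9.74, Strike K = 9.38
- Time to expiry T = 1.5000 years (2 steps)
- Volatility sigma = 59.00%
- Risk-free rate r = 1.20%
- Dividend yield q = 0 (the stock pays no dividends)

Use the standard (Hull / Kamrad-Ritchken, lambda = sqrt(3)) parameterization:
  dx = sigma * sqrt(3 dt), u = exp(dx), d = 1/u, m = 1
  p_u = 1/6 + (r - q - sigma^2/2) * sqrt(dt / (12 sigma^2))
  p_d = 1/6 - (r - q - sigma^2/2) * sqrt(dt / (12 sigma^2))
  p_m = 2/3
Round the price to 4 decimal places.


dt = T/N = 0.750000; dx = sigma*sqrt(3*dt) = 0.885000
u = exp(dx) = 2.422984; d = 1/u = 0.412714
p_u = 0.098001, p_m = 0.666667, p_d = 0.235332
Discount per step: exp(-r*dt) = 0.991040
Stock lattice S(k, j) with j the centered position index:
  k=0: S(0,+0) = 9.7400
  k=1: S(1,-1) = 4.0198; S(1,+0) = 9.7400; S(1,+1) = 23.5999
  k=2: S(2,-2) = 1.6590; S(2,-1) = 4.0198; S(2,+0) = 9.7400; S(2,+1) = 23.5999; S(2,+2) = 57.1821
Terminal payoffs V(N, j) = max(S_T - K, 0):
  V(2,-2) = 0.000000; V(2,-1) = 0.000000; V(2,+0) = 0.360000; V(2,+1) = 14.219868; V(2,+2) = 47.802112
Backward induction: V(k, j) = exp(-r*dt) * [p_u * V(k+1, j+1) + p_m * V(k+1, j) + p_d * V(k+1, j-1)]
  V(1,-1) = exp(-r*dt) * [p_u*0.360000 + p_m*0.000000 + p_d*0.000000] = 0.034964
  V(1,+0) = exp(-r*dt) * [p_u*14.219868 + p_m*0.360000 + p_d*0.000000] = 1.618931
  V(1,+1) = exp(-r*dt) * [p_u*47.802112 + p_m*14.219868 + p_d*0.360000] = 14.121638
  V(0,+0) = exp(-r*dt) * [p_u*14.121638 + p_m*1.618931 + p_d*0.034964] = 2.449313

Answer: Price = V(0,0) = 2.4493


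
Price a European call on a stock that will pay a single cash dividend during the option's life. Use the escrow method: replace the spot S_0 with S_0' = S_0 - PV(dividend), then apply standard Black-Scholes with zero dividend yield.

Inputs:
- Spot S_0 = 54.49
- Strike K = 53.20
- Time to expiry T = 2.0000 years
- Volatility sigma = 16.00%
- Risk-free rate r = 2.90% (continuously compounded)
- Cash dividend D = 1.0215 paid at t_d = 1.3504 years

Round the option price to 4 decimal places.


Answer: Price = 6.5072

Derivation:
PV(D) = D * exp(-r * t_d) = 1.0215 * 0.96159530 = 0.98226960
S_0' = S_0 - PV(D) = 54.4900 - 0.98226960 = 53.50773040
d1 = (ln(S_0'/K) + (r + sigma^2/2)*T) / (sigma*sqrt(T)) = 0.39495335
d2 = d1 - sigma*sqrt(T) = 0.16867918
exp(-rT) = 0.94364995
N(d1) = 0.65356134; N(d2) = 0.56697550
C = S_0' * N(d1) - K * exp(-rT) * N(d2) = 53.50773040 * 0.65356134 - 53.2000 * 0.94364995 * 0.56697550 = 6.5072


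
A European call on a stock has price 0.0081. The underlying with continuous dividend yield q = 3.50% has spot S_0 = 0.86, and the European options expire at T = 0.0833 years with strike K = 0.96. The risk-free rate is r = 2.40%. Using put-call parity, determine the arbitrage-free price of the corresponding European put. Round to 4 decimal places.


Put-call parity: C - P = S_0 * exp(-qT) - K * exp(-rT).
S_0 * exp(-qT) = 0.8600 * 0.99708875 = 0.85749632
K * exp(-rT) = 0.9600 * 0.99800280 = 0.95808269
P = C - S*exp(-qT) + K*exp(-rT)
P = 0.0081 - 0.85749632 + 0.95808269 = 0.1087

Answer: Put price = 0.1087


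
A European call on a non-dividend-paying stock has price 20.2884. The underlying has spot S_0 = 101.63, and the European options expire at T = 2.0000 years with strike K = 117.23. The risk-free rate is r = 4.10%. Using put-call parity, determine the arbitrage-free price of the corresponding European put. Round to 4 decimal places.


Put-call parity: C - P = S_0 * exp(-qT) - K * exp(-rT).
S_0 * exp(-qT) = 101.6300 * 1.00000000 = 101.63000000
K * exp(-rT) = 117.2300 * 0.92127196 = 108.00071172
P = C - S*exp(-qT) + K*exp(-rT)
P = 20.2884 - 101.63000000 + 108.00071172 = 26.6591

Answer: Put price = 26.6591


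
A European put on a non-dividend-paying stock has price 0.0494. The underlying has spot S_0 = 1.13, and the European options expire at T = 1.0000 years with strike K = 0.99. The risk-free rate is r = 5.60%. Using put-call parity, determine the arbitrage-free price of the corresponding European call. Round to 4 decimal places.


Answer: Call price = 0.2433

Derivation:
Put-call parity: C - P = S_0 * exp(-qT) - K * exp(-rT).
S_0 * exp(-qT) = 1.1300 * 1.00000000 = 1.13000000
K * exp(-rT) = 0.9900 * 0.94553914 = 0.93608374
C = P + S*exp(-qT) - K*exp(-rT)
C = 0.0494 + 1.13000000 - 0.93608374 = 0.2433


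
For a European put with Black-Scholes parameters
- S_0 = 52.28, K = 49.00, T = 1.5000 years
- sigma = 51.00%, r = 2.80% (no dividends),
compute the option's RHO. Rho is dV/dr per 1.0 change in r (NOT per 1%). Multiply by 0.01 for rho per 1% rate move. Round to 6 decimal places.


d1 = 0.4832836709; d2 = -0.1413362135
phi(d1) = 0.3549706793; exp(-qT) = 1.0000000000; exp(-rT) = 0.9588697806
N(-d2) = 0.5561978288
Rho = -K*T*exp(-rT)*N(-d2) = -49.0000 * 1.5000 * 0.9588697806 * 0.5561978288 = -39.199115

Answer: Rho = -39.199115


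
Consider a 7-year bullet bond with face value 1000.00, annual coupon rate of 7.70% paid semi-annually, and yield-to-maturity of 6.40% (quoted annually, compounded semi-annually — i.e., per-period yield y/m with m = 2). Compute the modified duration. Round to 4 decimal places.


Coupon per period c = face * coupon_rate / m = 38.500000
Periods per year m = 2; per-period yield y/m = 0.032000
Number of cashflows N = 14
Cashflows (t years, CF_t, discount factor 1/(1+y/m)^(m*t), PV):
  t = 0.5000: CF_t = 38.500000, DF = 0.968992, PV = 37.306202
  t = 1.0000: CF_t = 38.500000, DF = 0.938946, PV = 36.149420
  t = 1.5000: CF_t = 38.500000, DF = 0.909831, PV = 35.028508
  t = 2.0000: CF_t = 38.500000, DF = 0.881620, PV = 33.942353
  t = 2.5000: CF_t = 38.500000, DF = 0.854283, PV = 32.889877
  t = 3.0000: CF_t = 38.500000, DF = 0.827793, PV = 31.870035
  t = 3.5000: CF_t = 38.500000, DF = 0.802125, PV = 30.881817
  t = 4.0000: CF_t = 38.500000, DF = 0.777253, PV = 29.924242
  t = 4.5000: CF_t = 38.500000, DF = 0.753152, PV = 28.996358
  t = 5.0000: CF_t = 38.500000, DF = 0.729799, PV = 28.097246
  t = 5.5000: CF_t = 38.500000, DF = 0.707169, PV = 27.226014
  t = 6.0000: CF_t = 38.500000, DF = 0.685241, PV = 26.381796
  t = 6.5000: CF_t = 38.500000, DF = 0.663994, PV = 25.563756
  t = 7.0000: CF_t = 1038.500000, DF = 0.643405, PV = 668.175795
Price P = sum_t PV_t = 1072.433418
First compute Macaulay numerator sum_t t * PV_t:
  t * PV_t at t = 0.5000: 18.653101
  t * PV_t at t = 1.0000: 36.149420
  t * PV_t at t = 1.5000: 52.542762
  t * PV_t at t = 2.0000: 67.884705
  t * PV_t at t = 2.5000: 82.224691
  t * PV_t at t = 3.0000: 95.610106
  t * PV_t at t = 3.5000: 108.086360
  t * PV_t at t = 4.0000: 119.696966
  t * PV_t at t = 4.5000: 130.483611
  t * PV_t at t = 5.0000: 140.486231
  t * PV_t at t = 5.5000: 149.743076
  t * PV_t at t = 6.0000: 158.290778
  t * PV_t at t = 6.5000: 166.164414
  t * PV_t at t = 7.0000: 4677.230562
Macaulay duration D = 6003.246784 / 1072.433418 = 5.597780
Modified duration = D / (1 + y/m) = 5.597780 / (1 + 0.032000) = 5.424206

Answer: Modified duration = 5.4242


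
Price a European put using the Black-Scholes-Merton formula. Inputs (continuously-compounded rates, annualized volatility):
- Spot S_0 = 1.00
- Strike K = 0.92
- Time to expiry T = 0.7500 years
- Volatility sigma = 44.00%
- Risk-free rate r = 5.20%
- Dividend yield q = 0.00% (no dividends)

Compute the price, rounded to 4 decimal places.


d1 = (ln(S/K) + (r - q + 0.5*sigma^2) * T) / (sigma * sqrt(T)) = 0.51169402
d2 = d1 - sigma * sqrt(T) = 0.13064284
exp(-rT) = 0.96175071; exp(-qT) = 1.00000000
P = K * exp(-rT) * N(-d2) - S_0 * exp(-qT) * N(-d1)
N(-d1) = 0.30443259; N(-d2) = 0.44802892
P = 0.9200 * 0.96175071 * 0.44802892 - 1.0000 * 1.00000000 * 0.30443259 = 0.0920

Answer: Price = 0.0920


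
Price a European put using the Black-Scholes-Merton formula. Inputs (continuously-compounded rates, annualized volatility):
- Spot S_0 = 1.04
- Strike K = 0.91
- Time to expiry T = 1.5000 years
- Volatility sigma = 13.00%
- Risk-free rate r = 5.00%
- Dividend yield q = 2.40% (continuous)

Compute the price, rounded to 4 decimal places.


d1 = (ln(S/K) + (r - q + 0.5*sigma^2) * T) / (sigma * sqrt(T)) = 1.16323374
d2 = d1 - sigma * sqrt(T) = 1.00401691
exp(-rT) = 0.92774349; exp(-qT) = 0.96464029
P = K * exp(-rT) * N(-d2) - S_0 * exp(-qT) * N(-d1)
N(-d1) = 0.12236734; N(-d2) = 0.15768523
P = 0.9100 * 0.92774349 * 0.15768523 - 1.0400 * 0.96464029 * 0.12236734 = 0.0104

Answer: Price = 0.0104


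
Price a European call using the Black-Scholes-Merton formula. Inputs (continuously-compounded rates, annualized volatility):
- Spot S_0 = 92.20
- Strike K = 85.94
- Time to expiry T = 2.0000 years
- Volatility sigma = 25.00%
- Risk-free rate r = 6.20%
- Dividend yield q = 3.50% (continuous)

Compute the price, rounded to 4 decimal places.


Answer: Price = 17.0686

Derivation:
d1 = (ln(S/K) + (r - q + 0.5*sigma^2) * T) / (sigma * sqrt(T)) = 0.52838060
d2 = d1 - sigma * sqrt(T) = 0.17482721
exp(-rT) = 0.88337984; exp(-qT) = 0.93239382
C = S_0 * exp(-qT) * N(d1) - K * exp(-rT) * N(d2)
N(d1) = 0.70138240; N(d2) = 0.56939230
C = 92.2000 * 0.93239382 * 0.70138240 - 85.9400 * 0.88337984 * 0.56939230 = 17.0686


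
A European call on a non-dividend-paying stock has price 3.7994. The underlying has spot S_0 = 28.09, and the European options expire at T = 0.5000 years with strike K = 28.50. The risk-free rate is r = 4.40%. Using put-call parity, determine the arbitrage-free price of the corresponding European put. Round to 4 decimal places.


Put-call parity: C - P = S_0 * exp(-qT) - K * exp(-rT).
S_0 * exp(-qT) = 28.0900 * 1.00000000 = 28.09000000
K * exp(-rT) = 28.5000 * 0.97824024 = 27.87984670
P = C - S*exp(-qT) + K*exp(-rT)
P = 3.7994 - 28.09000000 + 27.87984670 = 3.5892

Answer: Put price = 3.5892


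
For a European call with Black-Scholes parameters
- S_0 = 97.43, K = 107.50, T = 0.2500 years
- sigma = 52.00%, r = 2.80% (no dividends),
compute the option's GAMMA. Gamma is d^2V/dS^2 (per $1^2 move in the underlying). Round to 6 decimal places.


Answer: Gamma = 0.015367

Derivation:
d1 = -0.2213718313; d2 = -0.4813718313
phi(d1) = 0.3892858871; exp(-qT) = 1.0000000000; exp(-rT) = 0.9930244429
Gamma = exp(-qT) * phi(d1) / (S * sigma * sqrt(T)) = 1.0000000000 * 0.3892858871 / (97.4300 * 0.5200 * 0.5000000000) = 0.015367


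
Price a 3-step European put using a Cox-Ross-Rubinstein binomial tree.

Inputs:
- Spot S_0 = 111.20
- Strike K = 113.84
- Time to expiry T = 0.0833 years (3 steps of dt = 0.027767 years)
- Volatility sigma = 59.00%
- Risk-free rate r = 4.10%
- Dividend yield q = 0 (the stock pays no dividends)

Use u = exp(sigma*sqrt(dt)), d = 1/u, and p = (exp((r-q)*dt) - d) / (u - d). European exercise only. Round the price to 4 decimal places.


dt = T/N = 0.027767
u = exp(sigma*sqrt(dt)) = 1.103309; d = 1/u = 0.906365
p = (exp((r-q)*dt) - d) / (u - d) = 0.481225
Discount per step: exp(-r*dt) = 0.998862
Stock lattice S(k, i) with i counting down-moves:
  k=0: S(0,0) = 111.2000
  k=1: S(1,0) = 122.6879; S(1,1) = 100.7877
  k=2: S(2,0) = 135.3627; S(2,1) = 111.2000; S(2,2) = 91.3504
  k=3: S(3,0) = 149.3468; S(3,1) = 122.6879; S(3,2) = 100.7877; S(3,3) = 82.7968
Terminal payoffs V(N, i) = max(K - S_T, 0):
  V(3,0) = 0.000000; V(3,1) = 0.000000; V(3,2) = 13.052260; V(3,3) = 31.043202
Backward induction: V(k, i) = exp(-r*dt) * [p * V(k+1, i) + (1-p) * V(k+1, i+1)].
  V(2,0) = exp(-r*dt) * [p*0.000000 + (1-p)*0.000000] = 0.000000
  V(2,1) = exp(-r*dt) * [p*0.000000 + (1-p)*13.052260] = 6.763480
  V(2,2) = exp(-r*dt) * [p*13.052260 + (1-p)*31.043202] = 22.360039
  V(1,0) = exp(-r*dt) * [p*0.000000 + (1-p)*6.763480] = 3.504731
  V(1,1) = exp(-r*dt) * [p*6.763480 + (1-p)*22.360039] = 14.837681
  V(0,0) = exp(-r*dt) * [p*3.504731 + (1-p)*14.837681] = 9.373304

Answer: Price = V(0,0) = 9.3733


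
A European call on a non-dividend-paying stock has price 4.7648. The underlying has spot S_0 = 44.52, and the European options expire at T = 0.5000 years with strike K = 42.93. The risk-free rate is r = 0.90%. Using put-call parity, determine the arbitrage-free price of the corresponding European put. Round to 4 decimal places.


Put-call parity: C - P = S_0 * exp(-qT) - K * exp(-rT).
S_0 * exp(-qT) = 44.5200 * 1.00000000 = 44.52000000
K * exp(-rT) = 42.9300 * 0.99551011 = 42.73724901
P = C - S*exp(-qT) + K*exp(-rT)
P = 4.7648 - 44.52000000 + 42.73724901 = 2.9820

Answer: Put price = 2.9820


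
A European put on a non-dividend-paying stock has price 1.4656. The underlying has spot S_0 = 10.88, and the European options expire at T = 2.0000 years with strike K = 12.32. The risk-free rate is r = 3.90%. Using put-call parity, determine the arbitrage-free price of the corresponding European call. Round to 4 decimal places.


Put-call parity: C - P = S_0 * exp(-qT) - K * exp(-rT).
S_0 * exp(-qT) = 10.8800 * 1.00000000 = 10.88000000
K * exp(-rT) = 12.3200 * 0.92496443 = 11.39556174
C = P + S*exp(-qT) - K*exp(-rT)
C = 1.4656 + 10.88000000 - 11.39556174 = 0.9500

Answer: Call price = 0.9500


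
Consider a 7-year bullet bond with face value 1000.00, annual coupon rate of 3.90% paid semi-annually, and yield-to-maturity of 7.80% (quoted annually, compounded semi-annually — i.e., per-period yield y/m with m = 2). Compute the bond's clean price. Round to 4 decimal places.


Coupon per period c = face * coupon_rate / m = 19.500000
Periods per year m = 2; per-period yield y/m = 0.039000
Number of cashflows N = 14
Cashflows (t years, CF_t, discount factor 1/(1+y/m)^(m*t), PV):
  t = 0.5000: CF_t = 19.500000, DF = 0.962464, PV = 18.768046
  t = 1.0000: CF_t = 19.500000, DF = 0.926337, PV = 18.063567
  t = 1.5000: CF_t = 19.500000, DF = 0.891566, PV = 17.385531
  t = 2.0000: CF_t = 19.500000, DF = 0.858100, PV = 16.732946
  t = 2.5000: CF_t = 19.500000, DF = 0.825890, PV = 16.104857
  t = 3.0000: CF_t = 19.500000, DF = 0.794889, PV = 15.500344
  t = 3.5000: CF_t = 19.500000, DF = 0.765052, PV = 14.918521
  t = 4.0000: CF_t = 19.500000, DF = 0.736335, PV = 14.358538
  t = 4.5000: CF_t = 19.500000, DF = 0.708696, PV = 13.819575
  t = 5.0000: CF_t = 19.500000, DF = 0.682094, PV = 13.300842
  t = 5.5000: CF_t = 19.500000, DF = 0.656491, PV = 12.801580
  t = 6.0000: CF_t = 19.500000, DF = 0.631849, PV = 12.321059
  t = 6.5000: CF_t = 19.500000, DF = 0.608132, PV = 11.858575
  t = 7.0000: CF_t = 1019.500000, DF = 0.585305, PV = 596.718585
Price P = sum_t PV_t = 792.652567

Answer: Price = 792.6526


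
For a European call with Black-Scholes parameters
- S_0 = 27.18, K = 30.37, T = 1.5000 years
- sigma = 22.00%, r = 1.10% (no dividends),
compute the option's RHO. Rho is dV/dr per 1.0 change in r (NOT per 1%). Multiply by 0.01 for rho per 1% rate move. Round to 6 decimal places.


d1 = -0.2159034829; d2 = -0.4853473546
phi(d1) = 0.3897515905; exp(-qT) = 1.0000000000; exp(-rT) = 0.9836353794
N(d2) = 0.3137149849
Rho = K*T*exp(-rT)*N(d2) = 30.3700 * 1.5000 * 0.9836353794 * 0.3137149849 = 14.057415

Answer: Rho = 14.057415


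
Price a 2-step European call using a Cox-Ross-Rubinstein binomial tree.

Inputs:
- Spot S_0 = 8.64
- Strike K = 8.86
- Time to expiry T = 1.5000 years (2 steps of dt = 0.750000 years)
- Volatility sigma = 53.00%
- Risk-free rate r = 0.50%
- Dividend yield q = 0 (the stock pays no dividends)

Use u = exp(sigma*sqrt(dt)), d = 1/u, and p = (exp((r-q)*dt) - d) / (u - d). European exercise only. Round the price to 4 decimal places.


Answer: Price = V(0,0) = 1.9405

Derivation:
dt = T/N = 0.750000
u = exp(sigma*sqrt(dt)) = 1.582480; d = 1/u = 0.631919
p = (exp((r-q)*dt) - d) / (u - d) = 0.391177
Discount per step: exp(-r*dt) = 0.996257
Stock lattice S(k, i) with i counting down-moves:
  k=0: S(0,0) = 8.6400
  k=1: S(1,0) = 13.6726; S(1,1) = 5.4598
  k=2: S(2,0) = 21.6367; S(2,1) = 8.6400; S(2,2) = 3.4501
Terminal payoffs V(N, i) = max(S_T - K, 0):
  V(2,0) = 12.776669; V(2,1) = 0.000000; V(2,2) = 0.000000
Backward induction: V(k, i) = exp(-r*dt) * [p * V(k+1, i) + (1-p) * V(k+1, i+1)].
  V(1,0) = exp(-r*dt) * [p*12.776669 + (1-p)*0.000000] = 4.979233
  V(1,1) = exp(-r*dt) * [p*0.000000 + (1-p)*0.000000] = 0.000000
  V(0,0) = exp(-r*dt) * [p*4.979233 + (1-p)*0.000000] = 1.940471


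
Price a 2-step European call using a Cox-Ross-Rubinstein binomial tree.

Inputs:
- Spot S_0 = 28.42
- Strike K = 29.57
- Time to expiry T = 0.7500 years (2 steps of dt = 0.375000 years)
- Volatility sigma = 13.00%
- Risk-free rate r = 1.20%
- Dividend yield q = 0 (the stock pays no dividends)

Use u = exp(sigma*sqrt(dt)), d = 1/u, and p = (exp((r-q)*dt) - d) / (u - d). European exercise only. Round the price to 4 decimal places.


dt = T/N = 0.375000
u = exp(sigma*sqrt(dt)) = 1.082863; d = 1/u = 0.923478
p = (exp((r-q)*dt) - d) / (u - d) = 0.508406
Discount per step: exp(-r*dt) = 0.995510
Stock lattice S(k, i) with i counting down-moves:
  k=0: S(0,0) = 28.4200
  k=1: S(1,0) = 30.7750; S(1,1) = 26.2452
  k=2: S(2,0) = 33.3251; S(2,1) = 28.4200; S(2,2) = 24.2369
Terminal payoffs V(N, i) = max(S_T - K, 0):
  V(2,0) = 3.755070; V(2,1) = 0.000000; V(2,2) = 0.000000
Backward induction: V(k, i) = exp(-r*dt) * [p * V(k+1, i) + (1-p) * V(k+1, i+1)].
  V(1,0) = exp(-r*dt) * [p*3.755070 + (1-p)*0.000000] = 1.900527
  V(1,1) = exp(-r*dt) * [p*0.000000 + (1-p)*0.000000] = 0.000000
  V(0,0) = exp(-r*dt) * [p*1.900527 + (1-p)*0.000000] = 0.961900

Answer: Price = V(0,0) = 0.9619


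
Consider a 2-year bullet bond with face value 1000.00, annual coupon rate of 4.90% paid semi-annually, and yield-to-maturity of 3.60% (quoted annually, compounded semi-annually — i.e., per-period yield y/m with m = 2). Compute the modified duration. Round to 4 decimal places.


Coupon per period c = face * coupon_rate / m = 24.500000
Periods per year m = 2; per-period yield y/m = 0.018000
Number of cashflows N = 4
Cashflows (t years, CF_t, discount factor 1/(1+y/m)^(m*t), PV):
  t = 0.5000: CF_t = 24.500000, DF = 0.982318, PV = 24.066798
  t = 1.0000: CF_t = 24.500000, DF = 0.964949, PV = 23.641255
  t = 1.5000: CF_t = 24.500000, DF = 0.947887, PV = 23.223237
  t = 2.0000: CF_t = 1024.500000, DF = 0.931127, PV = 953.939541
Price P = sum_t PV_t = 1024.870830
First compute Macaulay numerator sum_t t * PV_t:
  t * PV_t at t = 0.5000: 12.033399
  t * PV_t at t = 1.0000: 23.641255
  t * PV_t at t = 1.5000: 34.834855
  t * PV_t at t = 2.0000: 1907.879082
Macaulay duration D = 1978.388591 / 1024.870830 = 1.930378
Modified duration = D / (1 + y/m) = 1.930378 / (1 + 0.018000) = 1.896246

Answer: Modified duration = 1.8962


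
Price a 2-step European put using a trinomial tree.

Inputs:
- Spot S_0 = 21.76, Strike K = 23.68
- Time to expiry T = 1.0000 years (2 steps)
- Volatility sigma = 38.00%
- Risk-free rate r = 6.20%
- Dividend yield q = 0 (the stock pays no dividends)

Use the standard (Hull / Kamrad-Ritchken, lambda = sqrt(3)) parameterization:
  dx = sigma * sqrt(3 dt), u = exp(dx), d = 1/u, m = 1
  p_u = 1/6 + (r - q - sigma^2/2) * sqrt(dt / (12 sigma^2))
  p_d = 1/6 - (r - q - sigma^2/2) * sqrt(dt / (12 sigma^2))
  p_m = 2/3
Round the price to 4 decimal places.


Answer: Price = V(0,0) = 3.4838

Derivation:
dt = T/N = 0.500000; dx = sigma*sqrt(3*dt) = 0.465403
u = exp(dx) = 1.592656; d = 1/u = 0.627882
p_u = 0.161188, p_m = 0.666667, p_d = 0.172146
Discount per step: exp(-r*dt) = 0.969476
Stock lattice S(k, j) with j the centered position index:
  k=0: S(0,+0) = 21.7600
  k=1: S(1,-1) = 13.6627; S(1,+0) = 21.7600; S(1,+1) = 34.6562
  k=2: S(2,-2) = 8.5786; S(2,-1) = 13.6627; S(2,+0) = 21.7600; S(2,+1) = 34.6562; S(2,+2) = 55.1954
Terminal payoffs V(N, j) = max(K - S_T, 0):
  V(2,-2) = 15.101429; V(2,-1) = 10.017288; V(2,+0) = 1.920000; V(2,+1) = 0.000000; V(2,+2) = 0.000000
Backward induction: V(k, j) = exp(-r*dt) * [p_u * V(k+1, j+1) + p_m * V(k+1, j) + p_d * V(k+1, j-1)]
  V(1,-1) = exp(-r*dt) * [p_u*1.920000 + p_m*10.017288 + p_d*15.101429] = 9.294672
  V(1,+0) = exp(-r*dt) * [p_u*0.000000 + p_m*1.920000 + p_d*10.017288] = 2.912725
  V(1,+1) = exp(-r*dt) * [p_u*0.000000 + p_m*0.000000 + p_d*1.920000] = 0.320431
  V(0,+0) = exp(-r*dt) * [p_u*0.320431 + p_m*2.912725 + p_d*9.294672] = 3.483815


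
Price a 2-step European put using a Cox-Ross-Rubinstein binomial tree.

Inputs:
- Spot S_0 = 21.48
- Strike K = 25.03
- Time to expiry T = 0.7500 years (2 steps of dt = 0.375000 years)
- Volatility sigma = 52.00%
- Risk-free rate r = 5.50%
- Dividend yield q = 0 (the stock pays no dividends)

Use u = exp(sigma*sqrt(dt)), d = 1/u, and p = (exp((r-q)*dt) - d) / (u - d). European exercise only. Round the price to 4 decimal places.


dt = T/N = 0.375000
u = exp(sigma*sqrt(dt)) = 1.374972; d = 1/u = 0.727287
p = (exp((r-q)*dt) - d) / (u - d) = 0.453232
Discount per step: exp(-r*dt) = 0.979586
Stock lattice S(k, i) with i counting down-moves:
  k=0: S(0,0) = 21.4800
  k=1: S(1,0) = 29.5344; S(1,1) = 15.6221
  k=2: S(2,0) = 40.6090; S(2,1) = 21.4800; S(2,2) = 11.3618
Terminal payoffs V(N, i) = max(K - S_T, 0):
  V(2,0) = 0.000000; V(2,1) = 3.550000; V(2,2) = 13.668222
Backward induction: V(k, i) = exp(-r*dt) * [p * V(k+1, i) + (1-p) * V(k+1, i+1)].
  V(1,0) = exp(-r*dt) * [p*0.000000 + (1-p)*3.550000] = 1.901401
  V(1,1) = exp(-r*dt) * [p*3.550000 + (1-p)*13.668222] = 8.896912
  V(0,0) = exp(-r*dt) * [p*1.901401 + (1-p)*8.896912] = 5.609424

Answer: Price = V(0,0) = 5.6094


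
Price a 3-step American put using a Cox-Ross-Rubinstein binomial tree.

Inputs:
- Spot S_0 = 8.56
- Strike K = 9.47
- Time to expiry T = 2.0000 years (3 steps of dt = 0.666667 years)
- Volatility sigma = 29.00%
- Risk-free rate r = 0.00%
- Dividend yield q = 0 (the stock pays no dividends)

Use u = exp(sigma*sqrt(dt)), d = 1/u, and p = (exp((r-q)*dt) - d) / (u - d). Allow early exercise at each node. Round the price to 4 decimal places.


dt = T/N = 0.666667
u = exp(sigma*sqrt(dt)) = 1.267167; d = 1/u = 0.789162
p = (exp((r-q)*dt) - d) / (u - d) = 0.441079
Discount per step: exp(-r*dt) = 1.000000
Stock lattice S(k, i) with i counting down-moves:
  k=0: S(0,0) = 8.5600
  k=1: S(1,0) = 10.8470; S(1,1) = 6.7552
  k=2: S(2,0) = 13.7449; S(2,1) = 8.5600; S(2,2) = 5.3310
  k=3: S(3,0) = 17.4171; S(3,1) = 10.8470; S(3,2) = 6.7552; S(3,3) = 4.2070
Terminal payoffs V(N, i) = max(K - S_T, 0):
  V(3,0) = 0.000000; V(3,1) = 0.000000; V(3,2) = 2.714776; V(3,3) = 5.263007
Backward induction: V(k, i) = exp(-r*dt) * [p * V(k+1, i) + (1-p) * V(k+1, i+1)]; then take max(V_cont, immediate exercise) for American.
  V(2,0) = exp(-r*dt) * [p*0.000000 + (1-p)*0.000000] = 0.000000; exercise = 0.000000; V(2,0) = max -> 0.000000
  V(2,1) = exp(-r*dt) * [p*0.000000 + (1-p)*2.714776] = 1.517345; exercise = 0.910000; V(2,1) = max -> 1.517345
  V(2,2) = exp(-r*dt) * [p*2.714776 + (1-p)*5.263007] = 4.139036; exercise = 4.139036; V(2,2) = max -> 4.139036
  V(1,0) = exp(-r*dt) * [p*0.000000 + (1-p)*1.517345] = 0.848076; exercise = 0.000000; V(1,0) = max -> 0.848076
  V(1,1) = exp(-r*dt) * [p*1.517345 + (1-p)*4.139036] = 2.982663; exercise = 2.714776; V(1,1) = max -> 2.982663
  V(0,0) = exp(-r*dt) * [p*0.848076 + (1-p)*2.982663] = 2.041141; exercise = 0.910000; V(0,0) = max -> 2.041141

Answer: Price = V(0,0) = 2.0411


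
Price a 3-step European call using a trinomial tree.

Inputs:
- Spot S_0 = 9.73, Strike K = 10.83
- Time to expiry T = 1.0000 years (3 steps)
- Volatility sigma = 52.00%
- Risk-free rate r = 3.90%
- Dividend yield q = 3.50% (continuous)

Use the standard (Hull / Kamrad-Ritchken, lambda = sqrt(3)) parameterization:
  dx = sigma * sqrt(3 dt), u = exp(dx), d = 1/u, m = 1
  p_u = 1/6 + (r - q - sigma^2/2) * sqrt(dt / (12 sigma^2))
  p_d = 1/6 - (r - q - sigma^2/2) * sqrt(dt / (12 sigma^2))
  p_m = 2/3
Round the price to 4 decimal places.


Answer: Price = V(0,0) = 1.5012

Derivation:
dt = T/N = 0.333333; dx = sigma*sqrt(3*dt) = 0.520000
u = exp(dx) = 1.682028; d = 1/u = 0.594521
p_u = 0.124615, p_m = 0.666667, p_d = 0.208718
Discount per step: exp(-r*dt) = 0.987084
Stock lattice S(k, j) with j the centered position index:
  k=0: S(0,+0) = 9.7300
  k=1: S(1,-1) = 5.7847; S(1,+0) = 9.7300; S(1,+1) = 16.3661
  k=2: S(2,-2) = 3.4391; S(2,-1) = 5.7847; S(2,+0) = 9.7300; S(2,+1) = 16.3661; S(2,+2) = 27.5283
  k=3: S(3,-3) = 2.0446; S(3,-2) = 3.4391; S(3,-1) = 5.7847; S(3,+0) = 9.7300; S(3,+1) = 16.3661; S(3,+2) = 27.5283; S(3,+3) = 46.3033
Terminal payoffs V(N, j) = max(S_T - K, 0):
  V(3,-3) = 0.000000; V(3,-2) = 0.000000; V(3,-1) = 0.000000; V(3,+0) = 0.000000; V(3,+1) = 5.536129; V(3,+2) = 16.698282; V(3,+3) = 35.473331
Backward induction: V(k, j) = exp(-r*dt) * [p_u * V(k+1, j+1) + p_m * V(k+1, j) + p_d * V(k+1, j-1)]
  V(2,-2) = exp(-r*dt) * [p_u*0.000000 + p_m*0.000000 + p_d*0.000000] = 0.000000
  V(2,-1) = exp(-r*dt) * [p_u*0.000000 + p_m*0.000000 + p_d*0.000000] = 0.000000
  V(2,+0) = exp(-r*dt) * [p_u*5.536129 + p_m*0.000000 + p_d*0.000000] = 0.680976
  V(2,+1) = exp(-r*dt) * [p_u*16.698282 + p_m*5.536129 + p_d*0.000000] = 5.697070
  V(2,+2) = exp(-r*dt) * [p_u*35.473331 + p_m*16.698282 + p_d*5.536129] = 16.492399
  V(1,-1) = exp(-r*dt) * [p_u*0.680976 + p_m*0.000000 + p_d*0.000000] = 0.083764
  V(1,+0) = exp(-r*dt) * [p_u*5.697070 + p_m*0.680976 + p_d*0.000000] = 1.148894
  V(1,+1) = exp(-r*dt) * [p_u*16.492399 + p_m*5.697070 + p_d*0.680976] = 5.917950
  V(0,+0) = exp(-r*dt) * [p_u*5.917950 + p_m*1.148894 + p_d*0.083764] = 1.501236
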